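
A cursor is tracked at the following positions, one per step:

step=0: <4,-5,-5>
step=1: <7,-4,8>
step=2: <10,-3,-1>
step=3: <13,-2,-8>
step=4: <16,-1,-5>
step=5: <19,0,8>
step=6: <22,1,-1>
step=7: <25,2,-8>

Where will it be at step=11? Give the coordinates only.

The first coordinate changes by +3 each step, so at step 11 it is 4 + 11·(3) = 37.
The second coordinate changes by +1 each step, so at step 11 it is -5 + 11·(1) = 6.
The third coordinate repeats the cycle [-5, 8, -1, -8] with period 4; step 11 mod 4 = 3, giving -8.

<37,6,-8>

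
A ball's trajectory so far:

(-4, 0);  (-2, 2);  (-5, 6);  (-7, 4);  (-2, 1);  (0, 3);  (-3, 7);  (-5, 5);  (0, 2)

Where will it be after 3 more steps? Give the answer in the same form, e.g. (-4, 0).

Differencing gives (+2, +2), (-3, +4), (-2, -2), (+5, -3), (+2, +2), (-3, +4), (-2, -2), (+5, -3). This is the pattern (+2, +2), (-3, +4), (-2, -2), (+5, -3) repeated.
step 9: apply (+2, +2) → (2, 4)
step 10: apply (-3, +4) → (-1, 8)
step 11: apply (-2, -2) → (-3, 6)

(-3, 6)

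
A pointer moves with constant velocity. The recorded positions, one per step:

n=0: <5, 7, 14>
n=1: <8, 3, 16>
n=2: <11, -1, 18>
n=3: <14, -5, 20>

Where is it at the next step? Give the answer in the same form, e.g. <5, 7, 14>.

<17, -9, 22>

Constant displacement of <+3, -4, +2> per step.
step 4: <14, -5, 20> + <+3, -4, +2> → <17, -9, 22>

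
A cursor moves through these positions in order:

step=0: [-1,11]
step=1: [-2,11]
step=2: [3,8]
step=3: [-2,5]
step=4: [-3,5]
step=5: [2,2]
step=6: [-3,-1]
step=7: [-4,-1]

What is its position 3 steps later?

Step-to-step displacements: [-1,+0], [+5,-3], [-5,-3], [-1,+0], [+5,-3], [-5,-3], [-1,+0] — a repeating cycle of length 3.
step 8: apply [+5,-3] → [1,-4]
step 9: apply [-5,-3] → [-4,-7]
step 10: apply [-1,+0] → [-5,-7]

[-5,-7]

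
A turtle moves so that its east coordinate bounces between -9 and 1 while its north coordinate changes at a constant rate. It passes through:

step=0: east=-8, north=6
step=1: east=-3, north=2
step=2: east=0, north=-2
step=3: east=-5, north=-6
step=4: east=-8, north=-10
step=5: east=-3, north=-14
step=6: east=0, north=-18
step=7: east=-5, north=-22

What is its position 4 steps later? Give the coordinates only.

east=-5, north=-38

The east coordinate reflects between -9 and 1, moving 5 per step.
  step 8: -5 → -8
  step 9: -8 → -3
  step 10: -3 → 0
  step 11: 0 → -5
The north coordinate changes by -4 each step: at step 11 it is -38.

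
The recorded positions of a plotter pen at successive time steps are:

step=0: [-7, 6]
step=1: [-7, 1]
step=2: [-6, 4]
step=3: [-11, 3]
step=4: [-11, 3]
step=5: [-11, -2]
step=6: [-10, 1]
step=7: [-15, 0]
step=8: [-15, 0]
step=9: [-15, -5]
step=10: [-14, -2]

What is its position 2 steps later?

Differencing gives [+0, -5], [+1, +3], [-5, -1], [+0, +0], [+0, -5], [+1, +3], [-5, -1], [+0, +0], [+0, -5], [+1, +3]. This is the pattern [+0, -5], [+1, +3], [-5, -1], [+0, +0] repeated.
step 11: apply [-5, -1] → [-19, -3]
step 12: apply [+0, +0] → [-19, -3]

[-19, -3]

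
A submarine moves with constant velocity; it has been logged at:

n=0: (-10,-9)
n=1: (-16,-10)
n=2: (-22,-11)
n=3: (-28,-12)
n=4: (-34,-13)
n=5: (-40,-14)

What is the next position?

The position changes by (-6,-1) every step.
step 6: (-40,-14) + (-6,-1) → (-46,-15)

(-46,-15)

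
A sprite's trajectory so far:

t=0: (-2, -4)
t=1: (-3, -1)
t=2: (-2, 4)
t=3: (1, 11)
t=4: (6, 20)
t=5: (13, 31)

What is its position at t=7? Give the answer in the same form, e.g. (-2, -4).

Successive displacements: (-1, +3), (+1, +5), (+3, +7), (+5, +9), (+7, +11) — each changes by (+2, +2).
step 6: (13, 31) + (+9, +13) → (22, 44)
step 7: (22, 44) + (+11, +15) → (33, 59)

(33, 59)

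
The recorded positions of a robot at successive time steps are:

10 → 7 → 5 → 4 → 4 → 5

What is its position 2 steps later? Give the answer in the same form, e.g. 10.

10

Successive displacements: -3, -2, -1, +0, +1 — each changes by +1.
step 6: 5 + 2 → 7
step 7: 7 + 3 → 10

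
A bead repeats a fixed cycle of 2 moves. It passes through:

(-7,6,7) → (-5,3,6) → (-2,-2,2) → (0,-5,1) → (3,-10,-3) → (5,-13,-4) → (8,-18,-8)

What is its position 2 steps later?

Differencing gives (+2,-3,-1), (+3,-5,-4), (+2,-3,-1), (+3,-5,-4), (+2,-3,-1), (+3,-5,-4). This is the pattern (+2,-3,-1), (+3,-5,-4) repeated.
step 7: apply (+2,-3,-1) → (10,-21,-9)
step 8: apply (+3,-5,-4) → (13,-26,-13)

(13,-26,-13)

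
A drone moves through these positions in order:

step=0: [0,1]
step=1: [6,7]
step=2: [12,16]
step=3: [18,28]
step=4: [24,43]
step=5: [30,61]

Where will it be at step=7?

First differences are [+6,+6], [+6,+9], [+6,+12], [+6,+15], [+6,+18]; their common second difference is [+0,+3] (constant acceleration).
step 6: [30,61] + [+6,+21] → [36,82]
step 7: [36,82] + [+6,+24] → [42,106]

[42,106]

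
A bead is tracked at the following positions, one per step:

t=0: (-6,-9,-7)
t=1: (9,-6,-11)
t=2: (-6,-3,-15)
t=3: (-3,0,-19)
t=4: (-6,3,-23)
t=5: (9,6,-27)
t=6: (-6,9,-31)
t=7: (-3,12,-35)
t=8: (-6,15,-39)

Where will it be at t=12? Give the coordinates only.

(-6,27,-55)

First: cycles through -6, 9, -6, -3 every 4 steps. Step 12 lands at position 0 of the cycle → -6.
Second: linear, +3 per step → 27 at step 12.
Third: linear, -4 per step → -55 at step 12.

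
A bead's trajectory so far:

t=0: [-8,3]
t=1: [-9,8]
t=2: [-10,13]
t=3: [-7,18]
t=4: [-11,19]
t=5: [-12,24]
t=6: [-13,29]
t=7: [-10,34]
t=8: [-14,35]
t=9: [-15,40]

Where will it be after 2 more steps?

The moves between consecutive positions are [-1,+5], [-1,+5], [+3,+5], [-4,+1], [-1,+5], [-1,+5], [+3,+5], [-4,+1], [-1,+5]; they repeat the 4-cycle [[-1,+5], [-1,+5], [+3,+5], [-4,+1]].
step 10: apply [-1,+5] → [-16,45]
step 11: apply [+3,+5] → [-13,50]

[-13,50]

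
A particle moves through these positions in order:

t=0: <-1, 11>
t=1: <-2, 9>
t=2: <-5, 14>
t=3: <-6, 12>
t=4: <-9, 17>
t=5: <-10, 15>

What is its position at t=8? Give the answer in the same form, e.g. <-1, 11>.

<-17, 23>

Differencing gives <-1, -2>, <-3, +5>, <-1, -2>, <-3, +5>, <-1, -2>. This is the pattern <-1, -2>, <-3, +5> repeated.
step 6: apply <-3, +5> → <-13, 20>
step 7: apply <-1, -2> → <-14, 18>
step 8: apply <-3, +5> → <-17, 23>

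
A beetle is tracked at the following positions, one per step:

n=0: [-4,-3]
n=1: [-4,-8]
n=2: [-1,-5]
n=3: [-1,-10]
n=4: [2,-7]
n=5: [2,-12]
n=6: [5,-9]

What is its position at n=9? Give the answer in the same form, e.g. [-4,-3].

Differencing gives [+0,-5], [+3,+3], [+0,-5], [+3,+3], [+0,-5], [+3,+3]. This is the pattern [+0,-5], [+3,+3] repeated.
step 7: apply [+0,-5] → [5,-14]
step 8: apply [+3,+3] → [8,-11]
step 9: apply [+0,-5] → [8,-16]

[8,-16]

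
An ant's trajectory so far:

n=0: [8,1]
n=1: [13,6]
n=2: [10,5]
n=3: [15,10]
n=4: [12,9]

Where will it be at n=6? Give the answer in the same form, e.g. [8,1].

[14,13]

The moves between consecutive positions are [+5,+5], [-3,-1], [+5,+5], [-3,-1]; they repeat the 2-cycle [[+5,+5], [-3,-1]].
step 5: apply [+5,+5] → [17,14]
step 6: apply [-3,-1] → [14,13]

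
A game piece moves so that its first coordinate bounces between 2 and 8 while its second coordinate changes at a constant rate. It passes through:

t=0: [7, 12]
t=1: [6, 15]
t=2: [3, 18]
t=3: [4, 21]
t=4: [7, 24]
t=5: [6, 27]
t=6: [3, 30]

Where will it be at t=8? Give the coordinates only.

The first coordinate travels 3 per step and bounces off the walls at 2 and 8.
  step 7: 3 → 4
  step 8: 4 → 7
The second coordinate changes by +3 each step: at step 8 it is 36.

[7, 36]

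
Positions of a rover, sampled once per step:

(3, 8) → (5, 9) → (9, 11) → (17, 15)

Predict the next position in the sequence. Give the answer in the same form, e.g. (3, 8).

(33, 23)

Step-to-step displacements: (+2, +1), (+4, +2), (+8, +4); each is 2× the previous.
step 4: (17, 15) + (+16, +8) → (33, 23)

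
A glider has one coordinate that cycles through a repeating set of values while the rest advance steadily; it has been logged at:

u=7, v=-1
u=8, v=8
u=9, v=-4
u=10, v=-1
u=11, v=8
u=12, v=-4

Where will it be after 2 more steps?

u=14, v=8

The u coordinate changes by +1 each step, so at step 7 it is 7 + 7·(1) = 14.
The v coordinate repeats the cycle [-1, 8, -4] with period 3; step 7 mod 3 = 1, giving 8.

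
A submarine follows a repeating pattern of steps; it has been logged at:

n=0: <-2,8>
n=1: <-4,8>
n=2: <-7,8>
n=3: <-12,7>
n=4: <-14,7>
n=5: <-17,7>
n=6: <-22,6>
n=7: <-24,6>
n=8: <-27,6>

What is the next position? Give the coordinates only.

<-32,5>

Differencing gives <-2,+0>, <-3,+0>, <-5,-1>, <-2,+0>, <-3,+0>, <-5,-1>, <-2,+0>, <-3,+0>. This is the pattern <-2,+0>, <-3,+0>, <-5,-1> repeated.
step 9: apply <-5,-1> → <-32,5>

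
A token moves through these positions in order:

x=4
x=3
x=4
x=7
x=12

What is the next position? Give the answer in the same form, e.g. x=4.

x=19

Taking differences between consecutive positions: -1, +1, +3, +5. These grow by +2 each step.
step 5: 12 + 7 → x=19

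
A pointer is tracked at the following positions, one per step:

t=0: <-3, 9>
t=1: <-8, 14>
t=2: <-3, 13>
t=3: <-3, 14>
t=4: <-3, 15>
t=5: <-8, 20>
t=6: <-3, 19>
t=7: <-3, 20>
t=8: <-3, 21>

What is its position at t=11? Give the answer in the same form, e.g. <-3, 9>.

<-3, 26>

Step-to-step displacements: <-5, +5>, <+5, -1>, <+0, +1>, <+0, +1>, <-5, +5>, <+5, -1>, <+0, +1>, <+0, +1> — a repeating cycle of length 4.
step 9: apply <-5, +5> → <-8, 26>
step 10: apply <+5, -1> → <-3, 25>
step 11: apply <+0, +1> → <-3, 26>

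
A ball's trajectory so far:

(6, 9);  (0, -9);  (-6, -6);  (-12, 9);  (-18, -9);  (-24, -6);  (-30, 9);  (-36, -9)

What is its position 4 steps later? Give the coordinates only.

(-60, -6)

First: linear, -6 per step → -60 at step 11.
Second: cycles through 9, -9, -6 every 3 steps. Step 11 lands at position 2 of the cycle → -6.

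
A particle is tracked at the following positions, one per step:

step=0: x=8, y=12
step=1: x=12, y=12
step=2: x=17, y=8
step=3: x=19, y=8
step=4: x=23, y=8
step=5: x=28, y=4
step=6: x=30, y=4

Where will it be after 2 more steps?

x=39, y=0

Differencing gives (+4,+0), (+5,-4), (+2,+0), (+4,+0), (+5,-4), (+2,+0). This is the pattern (+4,+0), (+5,-4), (+2,+0) repeated.
step 7: apply (+4,+0) → x=34, y=4
step 8: apply (+5,-4) → x=39, y=0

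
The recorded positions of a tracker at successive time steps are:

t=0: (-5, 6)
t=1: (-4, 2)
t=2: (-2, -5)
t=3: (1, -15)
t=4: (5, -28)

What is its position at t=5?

(10, -44)

Taking differences between consecutive positions: (+1, -4), (+2, -7), (+3, -10), (+4, -13). These grow by (+1, -3) each step.
step 5: (5, -28) + (+5, -16) → (10, -44)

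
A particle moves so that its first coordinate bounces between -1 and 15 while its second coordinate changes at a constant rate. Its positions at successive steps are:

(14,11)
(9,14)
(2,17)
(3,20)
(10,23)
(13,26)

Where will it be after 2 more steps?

The first coordinate reflects between -1 and 15, moving 7 per step.
  step 6: 13 → 6
  step 7: 6 → -1
The second coordinate changes by +3 each step: at step 7 it is 32.

(-1,32)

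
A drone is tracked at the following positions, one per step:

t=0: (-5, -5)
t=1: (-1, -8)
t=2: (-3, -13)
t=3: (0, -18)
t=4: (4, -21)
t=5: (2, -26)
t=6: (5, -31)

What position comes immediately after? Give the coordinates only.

(9, -34)

The moves between consecutive positions are (+4, -3), (-2, -5), (+3, -5), (+4, -3), (-2, -5), (+3, -5); they repeat the 3-cycle [(+4, -3), (-2, -5), (+3, -5)].
step 7: apply (+4, -3) → (9, -34)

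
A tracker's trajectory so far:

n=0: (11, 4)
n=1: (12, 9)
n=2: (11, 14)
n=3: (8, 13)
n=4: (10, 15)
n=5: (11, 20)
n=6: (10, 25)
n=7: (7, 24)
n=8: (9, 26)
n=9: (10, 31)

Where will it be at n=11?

Differencing gives (+1, +5), (-1, +5), (-3, -1), (+2, +2), (+1, +5), (-1, +5), (-3, -1), (+2, +2), (+1, +5). This is the pattern (+1, +5), (-1, +5), (-3, -1), (+2, +2) repeated.
step 10: apply (-1, +5) → (9, 36)
step 11: apply (-3, -1) → (6, 35)

(6, 35)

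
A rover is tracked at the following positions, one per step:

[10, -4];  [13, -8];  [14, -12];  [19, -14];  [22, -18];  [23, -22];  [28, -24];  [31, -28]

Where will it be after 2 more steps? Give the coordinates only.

[37, -34]

Step-to-step displacements: [+3, -4], [+1, -4], [+5, -2], [+3, -4], [+1, -4], [+5, -2], [+3, -4] — a repeating cycle of length 3.
step 8: apply [+1, -4] → [32, -32]
step 9: apply [+5, -2] → [37, -34]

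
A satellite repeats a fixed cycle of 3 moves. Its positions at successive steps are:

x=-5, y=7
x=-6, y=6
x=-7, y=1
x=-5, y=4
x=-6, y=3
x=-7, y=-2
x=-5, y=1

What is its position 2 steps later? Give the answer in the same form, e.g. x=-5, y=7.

The moves between consecutive positions are (-1,-1), (-1,-5), (+2,+3), (-1,-1), (-1,-5), (+2,+3); they repeat the 3-cycle [(-1,-1), (-1,-5), (+2,+3)].
step 7: apply (-1,-1) → x=-6, y=0
step 8: apply (-1,-5) → x=-7, y=-5

x=-7, y=-5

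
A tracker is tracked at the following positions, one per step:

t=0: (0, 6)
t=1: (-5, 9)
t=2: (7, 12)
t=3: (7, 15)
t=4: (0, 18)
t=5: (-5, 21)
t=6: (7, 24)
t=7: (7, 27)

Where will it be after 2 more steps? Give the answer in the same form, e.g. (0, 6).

First: cycles through 0, -5, 7, 7 every 4 steps. Step 9 lands at position 1 of the cycle → -5.
Second: linear, +3 per step → 33 at step 9.

(-5, 33)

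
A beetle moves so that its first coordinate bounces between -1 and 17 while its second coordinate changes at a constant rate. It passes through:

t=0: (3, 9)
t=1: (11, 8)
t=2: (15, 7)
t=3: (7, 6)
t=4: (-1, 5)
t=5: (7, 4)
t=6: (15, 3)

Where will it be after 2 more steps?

(3, 1)

The first coordinate travels 8 per step and bounces off the walls at -1 and 17.
  step 7: 15 → 11
  step 8: 11 → 3
The second coordinate changes by -1 each step: at step 8 it is 1.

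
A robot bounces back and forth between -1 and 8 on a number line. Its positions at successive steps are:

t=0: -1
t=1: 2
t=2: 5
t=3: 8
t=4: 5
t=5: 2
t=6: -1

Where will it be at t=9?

The value reflects between -1 and 8, moving 3 per step.
  step 7: -1 → 2
  step 8: 2 → 5
  step 9: 5 → 8

8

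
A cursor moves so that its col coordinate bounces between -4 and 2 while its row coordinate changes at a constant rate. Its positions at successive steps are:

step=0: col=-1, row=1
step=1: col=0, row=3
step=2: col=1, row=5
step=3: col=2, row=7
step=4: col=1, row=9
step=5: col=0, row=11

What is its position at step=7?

col=-2, row=15

The col coordinate travels 1 per step and bounces off the walls at -4 and 2.
  step 6: 0 → -1
  step 7: -1 → -2
The row coordinate changes by +2 each step: at step 7 it is 15.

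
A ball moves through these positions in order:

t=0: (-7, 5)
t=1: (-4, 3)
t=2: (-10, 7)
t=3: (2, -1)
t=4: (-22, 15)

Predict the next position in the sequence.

Step-to-step displacements: (+3, -2), (-6, +4), (+12, -8), (-24, +16); each is -2× the previous.
step 5: (-22, 15) + (+48, -32) → (26, -17)

(26, -17)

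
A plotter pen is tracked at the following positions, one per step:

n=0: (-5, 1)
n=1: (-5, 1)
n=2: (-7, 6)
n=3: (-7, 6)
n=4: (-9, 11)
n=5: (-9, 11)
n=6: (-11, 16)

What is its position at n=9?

(-13, 21)

Differencing gives (+0, +0), (-2, +5), (+0, +0), (-2, +5), (+0, +0), (-2, +5). This is the pattern (+0, +0), (-2, +5) repeated.
step 7: apply (+0, +0) → (-11, 16)
step 8: apply (-2, +5) → (-13, 21)
step 9: apply (+0, +0) → (-13, 21)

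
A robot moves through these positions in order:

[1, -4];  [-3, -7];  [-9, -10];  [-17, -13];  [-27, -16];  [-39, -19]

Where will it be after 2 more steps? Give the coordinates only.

Taking differences between consecutive positions: [-4, -3], [-6, -3], [-8, -3], [-10, -3], [-12, -3]. These grow by [-2, +0] each step.
step 6: [-39, -19] + [-14, -3] → [-53, -22]
step 7: [-53, -22] + [-16, -3] → [-69, -25]

[-69, -25]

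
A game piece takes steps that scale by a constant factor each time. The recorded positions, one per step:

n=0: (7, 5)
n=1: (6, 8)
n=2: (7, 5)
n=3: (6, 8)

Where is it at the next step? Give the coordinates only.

Consecutive displacements (-1, +3), (+1, -3), (-1, +3) scale by a factor of -1 each step.
step 4: (6, 8) + (+1, -3) → (7, 5)

(7, 5)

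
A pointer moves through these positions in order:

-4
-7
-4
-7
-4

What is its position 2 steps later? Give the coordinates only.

-4

Consecutive displacements -3, +3, -3, +3 scale by a factor of -1 each step.
step 5: -4 − 3 → -7
step 6: -7 + 3 → -4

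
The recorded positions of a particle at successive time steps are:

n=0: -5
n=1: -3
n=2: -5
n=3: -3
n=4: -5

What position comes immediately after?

-3

The jumps are +2, -2, +2, -2 — a geometric progression with ratio -1.
step 5: -5 + 2 → -3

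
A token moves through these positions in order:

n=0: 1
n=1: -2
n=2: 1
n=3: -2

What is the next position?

Consecutive displacements -3, +3, -3 scale by a factor of -1 each step.
step 4: -2 + 3 → 1

1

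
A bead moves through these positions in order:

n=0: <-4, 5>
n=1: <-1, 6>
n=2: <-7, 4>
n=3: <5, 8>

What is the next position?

<-19, 0>

Step-to-step displacements: <+3, +1>, <-6, -2>, <+12, +4>; each is -2× the previous.
step 4: <5, 8> + <-24, -8> → <-19, 0>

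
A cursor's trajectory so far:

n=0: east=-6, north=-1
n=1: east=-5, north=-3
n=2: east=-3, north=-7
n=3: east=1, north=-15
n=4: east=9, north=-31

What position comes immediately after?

east=25, north=-63

Step-to-step displacements: (+1,-2), (+2,-4), (+4,-8), (+8,-16); each is 2× the previous.
step 5: east=9, north=-31 + (+16,-32) → east=25, north=-63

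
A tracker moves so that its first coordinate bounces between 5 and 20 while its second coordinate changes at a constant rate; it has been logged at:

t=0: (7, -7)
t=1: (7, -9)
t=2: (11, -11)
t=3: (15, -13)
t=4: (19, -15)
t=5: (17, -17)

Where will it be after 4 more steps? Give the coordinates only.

(9, -25)

The first coordinate travels 4 per step and bounces off the walls at 5 and 20.
  step 6: 17 → 13
  step 7: 13 → 9
  step 8: 9 → 5
  step 9: 5 → 9
The second coordinate changes by -2 each step: at step 9 it is -25.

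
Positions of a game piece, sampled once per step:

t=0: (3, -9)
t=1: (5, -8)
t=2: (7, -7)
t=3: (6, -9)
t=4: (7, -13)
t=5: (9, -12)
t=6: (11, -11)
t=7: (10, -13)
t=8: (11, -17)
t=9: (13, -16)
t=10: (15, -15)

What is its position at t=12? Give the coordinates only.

(15, -21)

The moves between consecutive positions are (+2, +1), (+2, +1), (-1, -2), (+1, -4), (+2, +1), (+2, +1), (-1, -2), (+1, -4), (+2, +1), (+2, +1); they repeat the 4-cycle [(+2, +1), (+2, +1), (-1, -2), (+1, -4)].
step 11: apply (-1, -2) → (14, -17)
step 12: apply (+1, -4) → (15, -21)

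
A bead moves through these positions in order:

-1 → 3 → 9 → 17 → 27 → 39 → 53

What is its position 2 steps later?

87

First differences are +4, +6, +8, +10, +12, +14; their common second difference is +2 (constant acceleration).
step 7: 53 + 16 → 69
step 8: 69 + 18 → 87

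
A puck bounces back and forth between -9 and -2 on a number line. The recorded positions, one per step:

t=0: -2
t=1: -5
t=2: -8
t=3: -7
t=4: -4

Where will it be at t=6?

-6

The value reflects between -9 and -2, moving 3 per step.
  step 5: -4 → -3
  step 6: -3 → -6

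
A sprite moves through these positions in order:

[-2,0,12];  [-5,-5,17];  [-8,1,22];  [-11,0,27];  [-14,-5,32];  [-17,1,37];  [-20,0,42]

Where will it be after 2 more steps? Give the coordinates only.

First: linear, -3 per step → -26 at step 8.
Second: cycles through 0, -5, 1 every 3 steps. Step 8 lands at position 2 of the cycle → 1.
Third: linear, +5 per step → 52 at step 8.

[-26,1,52]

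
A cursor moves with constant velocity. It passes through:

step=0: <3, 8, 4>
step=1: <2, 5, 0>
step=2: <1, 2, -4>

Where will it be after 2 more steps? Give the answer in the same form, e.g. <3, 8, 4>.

The position changes by <-1, -3, -4> every step.
step 3: <1, 2, -4> + <-1, -3, -4> → <0, -1, -8>
step 4: <0, -1, -8> + <-1, -3, -4> → <-1, -4, -12>

<-1, -4, -12>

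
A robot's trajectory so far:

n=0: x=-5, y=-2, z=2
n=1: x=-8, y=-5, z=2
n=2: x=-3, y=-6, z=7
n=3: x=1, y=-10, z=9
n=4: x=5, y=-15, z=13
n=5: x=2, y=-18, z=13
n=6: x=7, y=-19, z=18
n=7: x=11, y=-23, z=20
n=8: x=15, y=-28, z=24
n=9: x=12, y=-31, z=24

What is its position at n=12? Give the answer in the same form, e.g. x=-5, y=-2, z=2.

x=25, y=-41, z=35

Step-to-step displacements: (-3, -3, +0), (+5, -1, +5), (+4, -4, +2), (+4, -5, +4), (-3, -3, +0), (+5, -1, +5), (+4, -4, +2), (+4, -5, +4), (-3, -3, +0) — a repeating cycle of length 4.
step 10: apply (+5, -1, +5) → x=17, y=-32, z=29
step 11: apply (+4, -4, +2) → x=21, y=-36, z=31
step 12: apply (+4, -5, +4) → x=25, y=-41, z=35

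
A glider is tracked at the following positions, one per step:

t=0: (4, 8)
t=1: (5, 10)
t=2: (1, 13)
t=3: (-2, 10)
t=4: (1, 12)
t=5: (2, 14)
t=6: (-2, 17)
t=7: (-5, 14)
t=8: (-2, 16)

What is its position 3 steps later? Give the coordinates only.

Differencing gives (+1, +2), (-4, +3), (-3, -3), (+3, +2), (+1, +2), (-4, +3), (-3, -3), (+3, +2). This is the pattern (+1, +2), (-4, +3), (-3, -3), (+3, +2) repeated.
step 9: apply (+1, +2) → (-1, 18)
step 10: apply (-4, +3) → (-5, 21)
step 11: apply (-3, -3) → (-8, 18)

(-8, 18)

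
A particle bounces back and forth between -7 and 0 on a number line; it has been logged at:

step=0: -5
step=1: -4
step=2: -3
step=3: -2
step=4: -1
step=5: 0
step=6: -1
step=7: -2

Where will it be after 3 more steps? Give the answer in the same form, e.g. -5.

-5

The value reflects between -7 and 0, moving 1 per step.
  step 8: -2 → -3
  step 9: -3 → -4
  step 10: -4 → -5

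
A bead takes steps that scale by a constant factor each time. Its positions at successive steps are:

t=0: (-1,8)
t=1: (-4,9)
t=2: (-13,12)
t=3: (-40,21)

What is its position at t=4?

Consecutive displacements (-3,+1), (-9,+3), (-27,+9) scale by a factor of 3 each step.
step 4: (-40,21) + (-81,+27) → (-121,48)

(-121,48)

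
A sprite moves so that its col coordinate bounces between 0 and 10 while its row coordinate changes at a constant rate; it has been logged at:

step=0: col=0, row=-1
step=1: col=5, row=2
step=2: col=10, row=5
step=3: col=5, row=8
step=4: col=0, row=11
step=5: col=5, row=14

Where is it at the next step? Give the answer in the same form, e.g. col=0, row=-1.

col=10, row=17

The col coordinate travels 5 per step and bounces off the walls at 0 and 10.
  step 6: 5 → 10
The row coordinate changes by +3 each step: at step 6 it is 17.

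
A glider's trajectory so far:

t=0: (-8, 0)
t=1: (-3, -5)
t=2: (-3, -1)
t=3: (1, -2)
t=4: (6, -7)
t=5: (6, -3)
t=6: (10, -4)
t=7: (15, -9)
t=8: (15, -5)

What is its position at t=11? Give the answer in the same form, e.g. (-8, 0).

The moves between consecutive positions are (+5, -5), (+0, +4), (+4, -1), (+5, -5), (+0, +4), (+4, -1), (+5, -5), (+0, +4); they repeat the 3-cycle [(+5, -5), (+0, +4), (+4, -1)].
step 9: apply (+4, -1) → (19, -6)
step 10: apply (+5, -5) → (24, -11)
step 11: apply (+0, +4) → (24, -7)

(24, -7)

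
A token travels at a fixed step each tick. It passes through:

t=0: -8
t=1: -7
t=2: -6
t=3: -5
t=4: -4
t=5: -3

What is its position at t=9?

Each step adds +1 to the position.
step 6: -3 + 1 → -2
step 7: -2 + 1 → -1
step 8: -1 + 1 → 0
step 9: 0 + 1 → 1

1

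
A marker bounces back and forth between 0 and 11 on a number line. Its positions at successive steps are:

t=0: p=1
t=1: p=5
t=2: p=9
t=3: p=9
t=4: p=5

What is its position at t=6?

The value travels 4 per step and bounces off the walls at 0 and 11.
  step 5: 5 → 1
  step 6: 1 → 3

p=3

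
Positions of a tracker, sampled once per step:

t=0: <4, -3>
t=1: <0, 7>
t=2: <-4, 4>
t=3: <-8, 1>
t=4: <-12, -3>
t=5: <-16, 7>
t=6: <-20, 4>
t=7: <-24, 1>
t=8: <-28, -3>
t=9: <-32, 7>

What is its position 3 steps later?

<-44, -3>

First: linear, -4 per step → -44 at step 12.
Second: cycles through -3, 7, 4, 1 every 4 steps. Step 12 lands at position 0 of the cycle → -3.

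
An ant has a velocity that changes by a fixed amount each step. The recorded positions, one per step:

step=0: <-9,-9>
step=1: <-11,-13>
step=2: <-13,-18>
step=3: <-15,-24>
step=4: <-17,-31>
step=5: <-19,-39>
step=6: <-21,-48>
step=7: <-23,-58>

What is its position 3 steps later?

Successive displacements: <-2,-4>, <-2,-5>, <-2,-6>, <-2,-7>, <-2,-8>, <-2,-9>, <-2,-10> — each changes by <+0,-1>.
step 8: <-23,-58> + <-2,-11> → <-25,-69>
step 9: <-25,-69> + <-2,-12> → <-27,-81>
step 10: <-27,-81> + <-2,-13> → <-29,-94>

<-29,-94>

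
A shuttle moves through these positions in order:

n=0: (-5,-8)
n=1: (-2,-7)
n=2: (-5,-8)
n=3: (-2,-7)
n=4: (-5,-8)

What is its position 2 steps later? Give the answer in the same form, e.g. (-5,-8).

(-5,-8)

The jumps are (+3,+1), (-3,-1), (+3,+1), (-3,-1) — a geometric progression with ratio -1.
step 5: (-5,-8) + (+3,+1) → (-2,-7)
step 6: (-2,-7) + (-3,-1) → (-5,-8)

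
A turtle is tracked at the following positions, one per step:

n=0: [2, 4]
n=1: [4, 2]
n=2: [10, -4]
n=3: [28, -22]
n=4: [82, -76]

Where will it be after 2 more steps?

[730, -724]

Consecutive displacements [+2, -2], [+6, -6], [+18, -18], [+54, -54] scale by a factor of 3 each step.
step 5: [82, -76] + [+162, -162] → [244, -238]
step 6: [244, -238] + [+486, -486] → [730, -724]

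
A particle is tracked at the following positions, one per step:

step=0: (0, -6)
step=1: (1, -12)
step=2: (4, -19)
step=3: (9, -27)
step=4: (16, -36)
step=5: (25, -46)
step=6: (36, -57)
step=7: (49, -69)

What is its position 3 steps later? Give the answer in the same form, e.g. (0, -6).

(100, -111)

Taking differences between consecutive positions: (+1, -6), (+3, -7), (+5, -8), (+7, -9), (+9, -10), (+11, -11), (+13, -12). These grow by (+2, -1) each step.
step 8: (49, -69) + (+15, -13) → (64, -82)
step 9: (64, -82) + (+17, -14) → (81, -96)
step 10: (81, -96) + (+19, -15) → (100, -111)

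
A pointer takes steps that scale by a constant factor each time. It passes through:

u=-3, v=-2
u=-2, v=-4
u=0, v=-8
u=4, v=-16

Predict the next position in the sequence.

u=12, v=-32

Consecutive displacements (+1, -2), (+2, -4), (+4, -8) scale by a factor of 2 each step.
step 4: u=4, v=-16 + (+8, -16) → u=12, v=-32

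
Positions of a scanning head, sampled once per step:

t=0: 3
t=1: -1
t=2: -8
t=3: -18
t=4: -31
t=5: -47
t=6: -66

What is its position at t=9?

Taking differences between consecutive positions: -4, -7, -10, -13, -16, -19. These grow by -3 each step.
step 7: -66 − 22 → -88
step 8: -88 − 25 → -113
step 9: -113 − 28 → -141

-141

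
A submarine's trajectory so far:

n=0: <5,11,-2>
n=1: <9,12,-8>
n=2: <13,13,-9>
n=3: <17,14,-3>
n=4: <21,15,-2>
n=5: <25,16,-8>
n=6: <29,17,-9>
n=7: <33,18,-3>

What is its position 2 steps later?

<41,20,-8>

First: linear, +4 per step → 41 at step 9.
Second: linear, +1 per step → 20 at step 9.
Third: cycles through -2, -8, -9, -3 every 4 steps. Step 9 lands at position 1 of the cycle → -8.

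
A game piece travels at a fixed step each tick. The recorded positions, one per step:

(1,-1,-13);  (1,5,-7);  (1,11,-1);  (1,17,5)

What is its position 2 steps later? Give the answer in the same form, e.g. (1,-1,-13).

(1,29,17)

Constant displacement of (+0,+6,+6) per step.
step 4: (1,17,5) + (+0,+6,+6) → (1,23,11)
step 5: (1,23,11) + (+0,+6,+6) → (1,29,17)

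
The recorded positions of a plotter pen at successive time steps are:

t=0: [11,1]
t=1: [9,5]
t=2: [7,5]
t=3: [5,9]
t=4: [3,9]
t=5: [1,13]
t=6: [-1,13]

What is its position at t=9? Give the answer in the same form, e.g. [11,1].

The moves between consecutive positions are [-2,+4], [-2,+0], [-2,+4], [-2,+0], [-2,+4], [-2,+0]; they repeat the 2-cycle [[-2,+4], [-2,+0]].
step 7: apply [-2,+4] → [-3,17]
step 8: apply [-2,+0] → [-5,17]
step 9: apply [-2,+4] → [-7,21]

[-7,21]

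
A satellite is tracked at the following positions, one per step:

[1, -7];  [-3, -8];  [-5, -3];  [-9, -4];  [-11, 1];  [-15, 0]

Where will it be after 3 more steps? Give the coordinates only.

[-23, 9]

The moves between consecutive positions are [-4, -1], [-2, +5], [-4, -1], [-2, +5], [-4, -1]; they repeat the 2-cycle [[-4, -1], [-2, +5]].
step 6: apply [-2, +5] → [-17, 5]
step 7: apply [-4, -1] → [-21, 4]
step 8: apply [-2, +5] → [-23, 9]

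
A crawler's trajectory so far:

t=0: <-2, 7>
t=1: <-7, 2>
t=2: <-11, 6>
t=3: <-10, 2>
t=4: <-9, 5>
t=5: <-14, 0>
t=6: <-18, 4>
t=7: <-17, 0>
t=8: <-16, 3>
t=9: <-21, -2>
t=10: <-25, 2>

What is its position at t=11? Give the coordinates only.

The moves between consecutive positions are <-5, -5>, <-4, +4>, <+1, -4>, <+1, +3>, <-5, -5>, <-4, +4>, <+1, -4>, <+1, +3>, <-5, -5>, <-4, +4>; they repeat the 4-cycle [<-5, -5>, <-4, +4>, <+1, -4>, <+1, +3>].
step 11: apply <+1, -4> → <-24, -2>

<-24, -2>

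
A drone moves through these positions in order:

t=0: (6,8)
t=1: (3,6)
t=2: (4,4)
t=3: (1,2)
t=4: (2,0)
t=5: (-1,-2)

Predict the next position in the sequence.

(0,-4)

Step-to-step displacements: (-3,-2), (+1,-2), (-3,-2), (+1,-2), (-3,-2) — a repeating cycle of length 2.
step 6: apply (+1,-2) → (0,-4)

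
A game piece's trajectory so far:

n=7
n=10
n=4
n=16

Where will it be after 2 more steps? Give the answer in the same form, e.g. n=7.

n=40

The jumps are +3, -6, +12 — a geometric progression with ratio -2.
step 4: 16 − 24 → n=-8
step 5: -8 + 48 → n=40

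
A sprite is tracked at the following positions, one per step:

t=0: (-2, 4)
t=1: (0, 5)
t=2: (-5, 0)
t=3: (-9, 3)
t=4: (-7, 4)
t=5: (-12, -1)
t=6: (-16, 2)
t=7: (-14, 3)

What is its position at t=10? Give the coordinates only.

(-21, 2)

The moves between consecutive positions are (+2, +1), (-5, -5), (-4, +3), (+2, +1), (-5, -5), (-4, +3), (+2, +1); they repeat the 3-cycle [(+2, +1), (-5, -5), (-4, +3)].
step 8: apply (-5, -5) → (-19, -2)
step 9: apply (-4, +3) → (-23, 1)
step 10: apply (+2, +1) → (-21, 2)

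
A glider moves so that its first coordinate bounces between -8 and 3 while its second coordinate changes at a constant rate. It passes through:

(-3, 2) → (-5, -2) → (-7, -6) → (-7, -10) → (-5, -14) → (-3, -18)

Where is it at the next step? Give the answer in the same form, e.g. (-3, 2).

The first coordinate travels 2 per step and bounces off the walls at -8 and 3.
  step 6: -3 → -1
The second coordinate changes by -4 each step: at step 6 it is -22.

(-1, -22)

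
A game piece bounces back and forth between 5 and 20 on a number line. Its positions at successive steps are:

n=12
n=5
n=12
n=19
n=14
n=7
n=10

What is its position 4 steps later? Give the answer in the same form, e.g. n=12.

The value travels 7 per step and bounces off the walls at 5 and 20.
  step 7: 10 → 17
  step 8: 17 → 16
  step 9: 16 → 9
  step 10: 9 → 8

n=8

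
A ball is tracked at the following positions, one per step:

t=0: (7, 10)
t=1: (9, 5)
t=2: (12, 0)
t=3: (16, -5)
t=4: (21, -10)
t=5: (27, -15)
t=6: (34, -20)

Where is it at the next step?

Successive displacements: (+2, -5), (+3, -5), (+4, -5), (+5, -5), (+6, -5), (+7, -5) — each changes by (+1, +0).
step 7: (34, -20) + (+8, -5) → (42, -25)

(42, -25)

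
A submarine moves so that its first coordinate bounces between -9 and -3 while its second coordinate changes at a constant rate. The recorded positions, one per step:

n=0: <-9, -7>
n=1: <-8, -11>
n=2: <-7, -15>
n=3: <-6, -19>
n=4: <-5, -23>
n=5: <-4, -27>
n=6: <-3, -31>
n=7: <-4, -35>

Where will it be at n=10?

<-7, -47>

The first coordinate travels 1 per step and bounces off the walls at -9 and -3.
  step 8: -4 → -5
  step 9: -5 → -6
  step 10: -6 → -7
The second coordinate changes by -4 each step: at step 10 it is -47.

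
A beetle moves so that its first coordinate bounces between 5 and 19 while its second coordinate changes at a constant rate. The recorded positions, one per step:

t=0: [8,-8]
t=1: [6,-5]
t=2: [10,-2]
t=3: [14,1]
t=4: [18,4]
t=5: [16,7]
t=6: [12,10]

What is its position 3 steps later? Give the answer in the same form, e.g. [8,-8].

[10,19]

The first coordinate reflects between 5 and 19, moving 4 per step.
  step 7: 12 → 8
  step 8: 8 → 6
  step 9: 6 → 10
The second coordinate changes by +3 each step: at step 9 it is 19.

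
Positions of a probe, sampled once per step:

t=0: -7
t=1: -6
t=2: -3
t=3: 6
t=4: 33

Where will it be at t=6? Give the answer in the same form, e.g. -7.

Consecutive displacements +1, +3, +9, +27 scale by a factor of 3 each step.
step 5: 33 + 81 → 114
step 6: 114 + 243 → 357

357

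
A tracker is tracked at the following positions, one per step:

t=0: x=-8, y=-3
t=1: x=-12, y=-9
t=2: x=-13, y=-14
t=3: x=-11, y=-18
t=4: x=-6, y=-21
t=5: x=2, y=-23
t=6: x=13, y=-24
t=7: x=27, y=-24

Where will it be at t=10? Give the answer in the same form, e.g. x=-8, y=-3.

Taking differences between consecutive positions: (-4, -6), (-1, -5), (+2, -4), (+5, -3), (+8, -2), (+11, -1), (+14, +0). These grow by (+3, +1) each step.
step 8: x=27, y=-24 + (+17, +1) → x=44, y=-23
step 9: x=44, y=-23 + (+20, +2) → x=64, y=-21
step 10: x=64, y=-21 + (+23, +3) → x=87, y=-18

x=87, y=-18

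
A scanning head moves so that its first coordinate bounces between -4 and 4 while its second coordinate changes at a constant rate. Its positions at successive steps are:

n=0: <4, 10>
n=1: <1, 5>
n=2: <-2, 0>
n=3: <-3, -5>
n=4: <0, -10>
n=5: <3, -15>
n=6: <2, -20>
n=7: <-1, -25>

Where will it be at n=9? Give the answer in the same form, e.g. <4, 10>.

<-1, -35>

The first coordinate travels 3 per step and bounces off the walls at -4 and 4.
  step 8: -1 → -4
  step 9: -4 → -1
The second coordinate changes by -5 each step: at step 9 it is -35.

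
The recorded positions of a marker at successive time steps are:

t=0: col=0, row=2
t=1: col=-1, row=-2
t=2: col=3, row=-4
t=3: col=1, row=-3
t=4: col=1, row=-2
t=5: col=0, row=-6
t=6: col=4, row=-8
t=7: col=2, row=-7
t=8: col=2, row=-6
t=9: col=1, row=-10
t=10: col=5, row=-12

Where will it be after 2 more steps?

The moves between consecutive positions are (-1,-4), (+4,-2), (-2,+1), (+0,+1), (-1,-4), (+4,-2), (-2,+1), (+0,+1), (-1,-4), (+4,-2); they repeat the 4-cycle [(-1,-4), (+4,-2), (-2,+1), (+0,+1)].
step 11: apply (-2,+1) → col=3, row=-11
step 12: apply (+0,+1) → col=3, row=-10

col=3, row=-10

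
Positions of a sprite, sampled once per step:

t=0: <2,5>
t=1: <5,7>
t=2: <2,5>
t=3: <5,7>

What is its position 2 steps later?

Step-to-step displacements: <+3,+2>, <-3,-2>, <+3,+2>; each is -1× the previous.
step 4: <5,7> + <-3,-2> → <2,5>
step 5: <2,5> + <+3,+2> → <5,7>

<5,7>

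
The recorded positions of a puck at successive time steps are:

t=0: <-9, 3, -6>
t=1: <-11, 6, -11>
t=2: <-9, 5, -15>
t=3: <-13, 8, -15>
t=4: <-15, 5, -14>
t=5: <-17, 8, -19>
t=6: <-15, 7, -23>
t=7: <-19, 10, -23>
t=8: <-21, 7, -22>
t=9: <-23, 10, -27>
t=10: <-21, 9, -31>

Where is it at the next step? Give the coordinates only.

<-25, 12, -31>

Step-to-step displacements: <-2, +3, -5>, <+2, -1, -4>, <-4, +3, +0>, <-2, -3, +1>, <-2, +3, -5>, <+2, -1, -4>, <-4, +3, +0>, <-2, -3, +1>, <-2, +3, -5>, <+2, -1, -4> — a repeating cycle of length 4.
step 11: apply <-4, +3, +0> → <-25, 12, -31>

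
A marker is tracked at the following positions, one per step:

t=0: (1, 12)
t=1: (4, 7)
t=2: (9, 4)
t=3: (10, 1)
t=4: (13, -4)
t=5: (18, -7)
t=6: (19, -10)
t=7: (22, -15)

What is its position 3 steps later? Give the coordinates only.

(31, -26)

The moves between consecutive positions are (+3, -5), (+5, -3), (+1, -3), (+3, -5), (+5, -3), (+1, -3), (+3, -5); they repeat the 3-cycle [(+3, -5), (+5, -3), (+1, -3)].
step 8: apply (+5, -3) → (27, -18)
step 9: apply (+1, -3) → (28, -21)
step 10: apply (+3, -5) → (31, -26)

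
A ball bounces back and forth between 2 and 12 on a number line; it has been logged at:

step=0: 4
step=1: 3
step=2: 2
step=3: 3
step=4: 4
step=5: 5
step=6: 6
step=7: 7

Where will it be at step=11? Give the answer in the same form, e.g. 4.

The value travels 1 per step and bounces off the walls at 2 and 12.
  step 8: 7 → 8
  step 9: 8 → 9
  step 10: 9 → 10
  step 11: 10 → 11

11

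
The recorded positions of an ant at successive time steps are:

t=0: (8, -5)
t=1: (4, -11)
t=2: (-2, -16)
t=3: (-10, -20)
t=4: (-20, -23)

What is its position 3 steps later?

Successive displacements: (-4, -6), (-6, -5), (-8, -4), (-10, -3) — each changes by (-2, +1).
step 5: (-20, -23) + (-12, -2) → (-32, -25)
step 6: (-32, -25) + (-14, -1) → (-46, -26)
step 7: (-46, -26) + (-16, +0) → (-62, -26)

(-62, -26)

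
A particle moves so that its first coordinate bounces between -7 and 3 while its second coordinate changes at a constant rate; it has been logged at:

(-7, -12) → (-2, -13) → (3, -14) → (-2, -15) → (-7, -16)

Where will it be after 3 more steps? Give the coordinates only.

The first coordinate reflects between -7 and 3, moving 5 per step.
  step 5: -7 → -2
  step 6: -2 → 3
  step 7: 3 → -2
The second coordinate changes by -1 each step: at step 7 it is -19.

(-2, -19)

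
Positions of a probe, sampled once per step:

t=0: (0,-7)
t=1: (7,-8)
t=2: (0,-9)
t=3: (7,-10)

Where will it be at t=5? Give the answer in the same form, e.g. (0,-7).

(7,-12)

The first coordinate repeats the cycle [0, 7] with period 2; step 5 mod 2 = 1, giving 7.
The second coordinate changes by -1 each step, so at step 5 it is -7 + 5·(-1) = -12.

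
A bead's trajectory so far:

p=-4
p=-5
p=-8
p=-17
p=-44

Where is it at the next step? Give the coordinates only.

The jumps are -1, -3, -9, -27 — a geometric progression with ratio 3.
step 5: -44 − 81 → p=-125

p=-125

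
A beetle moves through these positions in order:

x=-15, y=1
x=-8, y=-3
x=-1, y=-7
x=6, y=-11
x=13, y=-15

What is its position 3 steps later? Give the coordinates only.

x=34, y=-27

Constant displacement of (+7,-4) per step.
step 5: x=13, y=-15 + (+7,-4) → x=20, y=-19
step 6: x=20, y=-19 + (+7,-4) → x=27, y=-23
step 7: x=27, y=-23 + (+7,-4) → x=34, y=-27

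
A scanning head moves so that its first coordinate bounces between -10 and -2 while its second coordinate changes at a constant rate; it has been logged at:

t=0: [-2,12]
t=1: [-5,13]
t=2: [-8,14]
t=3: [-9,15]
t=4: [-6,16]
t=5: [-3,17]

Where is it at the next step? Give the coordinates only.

[-4,18]

The first coordinate travels 3 per step and bounces off the walls at -10 and -2.
  step 6: -3 → -4
The second coordinate changes by +1 each step: at step 6 it is 18.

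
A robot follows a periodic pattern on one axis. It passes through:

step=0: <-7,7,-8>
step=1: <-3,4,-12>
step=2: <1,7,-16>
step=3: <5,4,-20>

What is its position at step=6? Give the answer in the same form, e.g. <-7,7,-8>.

The first coordinate changes by +4 each step, so at step 6 it is -7 + 6·(4) = 17.
The second coordinate repeats the cycle [7, 4] with period 2; step 6 mod 2 = 0, giving 7.
The third coordinate changes by -4 each step, so at step 6 it is -8 + 6·(-4) = -32.

<17,7,-32>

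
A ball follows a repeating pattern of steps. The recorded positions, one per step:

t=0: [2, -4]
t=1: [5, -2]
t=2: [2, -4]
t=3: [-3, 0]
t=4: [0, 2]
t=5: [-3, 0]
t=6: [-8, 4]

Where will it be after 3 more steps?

[-13, 8]

The moves between consecutive positions are [+3, +2], [-3, -2], [-5, +4], [+3, +2], [-3, -2], [-5, +4]; they repeat the 3-cycle [[+3, +2], [-3, -2], [-5, +4]].
step 7: apply [+3, +2] → [-5, 6]
step 8: apply [-3, -2] → [-8, 4]
step 9: apply [-5, +4] → [-13, 8]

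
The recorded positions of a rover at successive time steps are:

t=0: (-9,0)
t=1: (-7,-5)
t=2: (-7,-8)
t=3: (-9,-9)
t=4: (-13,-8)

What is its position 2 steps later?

(-27,0)

First differences are (+2,-5), (+0,-3), (-2,-1), (-4,+1); their common second difference is (-2,+2) (constant acceleration).
step 5: (-13,-8) + (-6,+3) → (-19,-5)
step 6: (-19,-5) + (-8,+5) → (-27,0)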